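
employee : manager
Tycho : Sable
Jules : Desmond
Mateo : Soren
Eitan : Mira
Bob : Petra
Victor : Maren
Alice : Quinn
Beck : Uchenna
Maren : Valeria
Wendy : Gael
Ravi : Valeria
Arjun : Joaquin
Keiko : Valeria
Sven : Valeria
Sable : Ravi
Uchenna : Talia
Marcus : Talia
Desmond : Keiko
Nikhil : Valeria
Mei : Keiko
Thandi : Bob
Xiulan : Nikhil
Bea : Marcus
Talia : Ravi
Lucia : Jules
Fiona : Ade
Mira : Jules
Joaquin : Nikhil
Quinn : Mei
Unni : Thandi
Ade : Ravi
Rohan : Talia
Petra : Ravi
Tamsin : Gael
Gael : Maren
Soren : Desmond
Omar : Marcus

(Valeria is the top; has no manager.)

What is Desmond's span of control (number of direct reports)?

Desmond directly manages Soren, Jules. That is 2 direct reports.

2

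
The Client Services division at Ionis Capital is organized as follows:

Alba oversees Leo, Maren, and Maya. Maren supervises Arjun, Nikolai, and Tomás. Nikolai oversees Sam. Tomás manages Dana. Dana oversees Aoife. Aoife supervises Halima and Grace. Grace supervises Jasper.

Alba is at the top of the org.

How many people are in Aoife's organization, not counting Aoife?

3

Aoife directly manages Halima, Grace. Halima has no reports. Under Grace: Jasper (1). So Aoife's organization is 2 direct reports plus everyone under them: 1 + 2 = 3.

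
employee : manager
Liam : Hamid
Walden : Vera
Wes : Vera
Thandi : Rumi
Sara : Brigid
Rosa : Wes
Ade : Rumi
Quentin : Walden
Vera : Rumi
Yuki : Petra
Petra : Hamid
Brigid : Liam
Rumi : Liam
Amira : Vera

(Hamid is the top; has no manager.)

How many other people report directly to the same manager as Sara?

Sara reports to Brigid, and Brigid has no other direct reports. Sara has 0 peers.

0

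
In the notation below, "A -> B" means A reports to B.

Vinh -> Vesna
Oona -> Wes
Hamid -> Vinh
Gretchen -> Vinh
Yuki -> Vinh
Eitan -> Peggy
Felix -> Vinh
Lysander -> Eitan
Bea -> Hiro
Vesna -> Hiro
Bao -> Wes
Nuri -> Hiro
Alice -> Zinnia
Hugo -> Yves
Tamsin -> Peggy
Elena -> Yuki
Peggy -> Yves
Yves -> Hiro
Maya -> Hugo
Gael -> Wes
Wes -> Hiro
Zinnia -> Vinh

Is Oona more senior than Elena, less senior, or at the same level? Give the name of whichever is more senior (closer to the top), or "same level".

Oona

Oona is 2 levels below Hiro; Elena is 4. Oona is higher.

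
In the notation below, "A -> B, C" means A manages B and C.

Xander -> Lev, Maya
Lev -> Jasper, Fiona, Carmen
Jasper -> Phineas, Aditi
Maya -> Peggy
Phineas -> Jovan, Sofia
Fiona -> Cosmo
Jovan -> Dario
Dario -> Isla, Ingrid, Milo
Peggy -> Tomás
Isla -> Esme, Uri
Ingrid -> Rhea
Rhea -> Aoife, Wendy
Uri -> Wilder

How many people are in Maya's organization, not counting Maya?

Maya directly manages Peggy. Under Peggy: Tomás (1). That's 2 in total.

2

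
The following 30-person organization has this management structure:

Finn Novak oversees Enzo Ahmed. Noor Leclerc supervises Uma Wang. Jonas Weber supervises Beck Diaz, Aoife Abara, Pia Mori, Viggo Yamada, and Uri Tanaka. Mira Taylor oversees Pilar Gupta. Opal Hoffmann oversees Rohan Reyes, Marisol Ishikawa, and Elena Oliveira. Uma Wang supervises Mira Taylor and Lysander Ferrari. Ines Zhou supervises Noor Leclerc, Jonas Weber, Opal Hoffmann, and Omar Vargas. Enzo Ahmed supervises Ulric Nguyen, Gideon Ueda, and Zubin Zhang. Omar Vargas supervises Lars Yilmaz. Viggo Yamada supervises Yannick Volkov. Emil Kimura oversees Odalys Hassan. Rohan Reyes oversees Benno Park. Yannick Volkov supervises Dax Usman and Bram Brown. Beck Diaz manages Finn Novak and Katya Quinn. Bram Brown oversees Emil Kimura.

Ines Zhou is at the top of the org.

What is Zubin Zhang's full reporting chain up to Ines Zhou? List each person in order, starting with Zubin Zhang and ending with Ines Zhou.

Zubin Zhang reports to Enzo Ahmed. Enzo Ahmed reports to Finn Novak. Finn Novak reports to Beck Diaz. Beck Diaz reports to Jonas Weber. Jonas Weber reports to Ines Zhou. Ines Zhou is at the top.

Zubin Zhang -> Enzo Ahmed -> Finn Novak -> Beck Diaz -> Jonas Weber -> Ines Zhou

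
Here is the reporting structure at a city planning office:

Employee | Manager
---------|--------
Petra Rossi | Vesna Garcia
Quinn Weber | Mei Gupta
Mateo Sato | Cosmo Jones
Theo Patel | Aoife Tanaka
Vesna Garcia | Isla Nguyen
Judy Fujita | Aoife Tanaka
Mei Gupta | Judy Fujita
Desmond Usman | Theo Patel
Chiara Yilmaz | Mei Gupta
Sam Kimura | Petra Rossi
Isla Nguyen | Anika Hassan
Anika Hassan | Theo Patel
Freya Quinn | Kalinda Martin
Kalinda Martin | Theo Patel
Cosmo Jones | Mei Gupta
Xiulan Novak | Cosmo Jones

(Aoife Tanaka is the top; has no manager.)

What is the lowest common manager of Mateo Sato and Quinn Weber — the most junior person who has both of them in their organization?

Mateo Sato's chain of managers is Cosmo Jones, Mei Gupta, Judy Fujita, Aoife Tanaka. Quinn Weber's chain of managers is Mei Gupta, Judy Fujita, Aoife Tanaka. The first manager that appears in both chains is Mei Gupta.

Mei Gupta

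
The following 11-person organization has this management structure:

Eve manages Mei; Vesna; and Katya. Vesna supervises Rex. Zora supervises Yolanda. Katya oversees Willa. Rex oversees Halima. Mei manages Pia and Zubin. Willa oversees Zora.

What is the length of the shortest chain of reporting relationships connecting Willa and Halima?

5

Willa is 2 levels below Eve, and Halima is 3 levels below Eve (their lowest common manager). The shortest path runs up from Willa to Eve and back down to Halima: 2 + 3 = 5 links.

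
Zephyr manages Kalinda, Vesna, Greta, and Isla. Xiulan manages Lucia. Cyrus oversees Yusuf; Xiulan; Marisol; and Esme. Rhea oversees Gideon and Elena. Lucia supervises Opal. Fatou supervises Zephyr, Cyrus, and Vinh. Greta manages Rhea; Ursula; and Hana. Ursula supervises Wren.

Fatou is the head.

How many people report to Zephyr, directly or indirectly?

Zephyr directly manages Greta, Isla, Kalinda, Vesna. Under Greta: Hana, Ursula, Wren, Rhea, Elena, Gideon (6). Isla has no reports. Kalinda has no reports. Vesna has no reports. So Zephyr's organization is 4 direct reports plus everyone under them: 7 + 1 + 1 + 1 = 10.

10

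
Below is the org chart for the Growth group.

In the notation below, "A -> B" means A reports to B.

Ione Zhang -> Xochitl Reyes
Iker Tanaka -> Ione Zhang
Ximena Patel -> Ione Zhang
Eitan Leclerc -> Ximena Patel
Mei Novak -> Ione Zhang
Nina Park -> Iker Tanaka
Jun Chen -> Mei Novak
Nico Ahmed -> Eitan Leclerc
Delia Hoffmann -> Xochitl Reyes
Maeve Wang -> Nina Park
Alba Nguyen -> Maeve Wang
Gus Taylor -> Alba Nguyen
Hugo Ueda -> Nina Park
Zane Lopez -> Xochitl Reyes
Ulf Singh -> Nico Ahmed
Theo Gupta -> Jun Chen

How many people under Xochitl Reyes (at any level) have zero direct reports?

The people in Xochitl Reyes's organization with no one reporting to them are Zane Lopez, Delia Hoffmann, Theo Gupta, Ulf Singh, Hugo Ueda, Gus Taylor. That is 6.

6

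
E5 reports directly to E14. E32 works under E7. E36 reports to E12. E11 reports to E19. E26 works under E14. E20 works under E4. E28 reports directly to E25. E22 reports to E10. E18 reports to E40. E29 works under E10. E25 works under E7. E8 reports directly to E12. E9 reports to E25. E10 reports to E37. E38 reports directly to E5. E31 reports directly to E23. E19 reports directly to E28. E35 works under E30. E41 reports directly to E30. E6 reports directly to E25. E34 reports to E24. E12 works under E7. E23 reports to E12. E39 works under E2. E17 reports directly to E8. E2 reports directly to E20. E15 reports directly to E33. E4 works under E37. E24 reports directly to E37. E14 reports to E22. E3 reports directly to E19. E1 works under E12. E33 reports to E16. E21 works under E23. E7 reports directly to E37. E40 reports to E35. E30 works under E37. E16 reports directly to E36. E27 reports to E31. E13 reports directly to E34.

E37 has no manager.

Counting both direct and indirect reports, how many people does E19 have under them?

2

E19 directly manages E3, E11. E3 has no reports. E11 has no reports. So E19's organization is 2 direct reports plus everyone under them: 1 + 1 = 2.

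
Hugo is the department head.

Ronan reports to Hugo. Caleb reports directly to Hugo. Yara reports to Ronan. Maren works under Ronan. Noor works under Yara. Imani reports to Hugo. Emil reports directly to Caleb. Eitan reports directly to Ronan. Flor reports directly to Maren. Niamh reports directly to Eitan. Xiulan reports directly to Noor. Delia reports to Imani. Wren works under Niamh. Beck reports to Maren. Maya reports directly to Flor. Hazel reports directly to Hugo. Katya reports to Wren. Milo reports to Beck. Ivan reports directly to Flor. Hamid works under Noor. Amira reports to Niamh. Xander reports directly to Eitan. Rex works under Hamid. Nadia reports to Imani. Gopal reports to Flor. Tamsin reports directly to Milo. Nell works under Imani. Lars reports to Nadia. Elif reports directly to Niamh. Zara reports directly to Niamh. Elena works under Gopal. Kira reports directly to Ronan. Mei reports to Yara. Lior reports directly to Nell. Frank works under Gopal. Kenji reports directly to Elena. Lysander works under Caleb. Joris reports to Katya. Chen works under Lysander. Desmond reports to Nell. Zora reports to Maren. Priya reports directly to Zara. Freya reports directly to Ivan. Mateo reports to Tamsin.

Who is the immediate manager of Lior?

Nell

Lior reports directly to Nell.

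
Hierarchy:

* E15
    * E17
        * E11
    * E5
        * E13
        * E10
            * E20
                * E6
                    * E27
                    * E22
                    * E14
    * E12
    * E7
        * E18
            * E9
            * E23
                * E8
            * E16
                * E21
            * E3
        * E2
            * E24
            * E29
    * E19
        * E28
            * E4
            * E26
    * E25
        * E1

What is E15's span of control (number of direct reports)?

6

E15 directly manages E17, E5, E12, E7, E19, E25. That is 6 direct reports.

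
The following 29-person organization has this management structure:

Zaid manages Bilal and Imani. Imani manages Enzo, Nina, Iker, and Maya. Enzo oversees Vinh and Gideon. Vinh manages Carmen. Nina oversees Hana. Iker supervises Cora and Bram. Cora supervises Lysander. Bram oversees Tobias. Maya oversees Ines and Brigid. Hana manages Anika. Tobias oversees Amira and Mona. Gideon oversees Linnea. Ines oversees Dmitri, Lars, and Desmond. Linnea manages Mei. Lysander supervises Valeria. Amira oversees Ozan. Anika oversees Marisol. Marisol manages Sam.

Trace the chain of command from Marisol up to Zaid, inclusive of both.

Marisol -> Anika -> Hana -> Nina -> Imani -> Zaid

Marisol reports to Anika. Anika reports to Hana. Hana reports to Nina. Nina reports to Imani. Imani reports to Zaid. Zaid is at the top.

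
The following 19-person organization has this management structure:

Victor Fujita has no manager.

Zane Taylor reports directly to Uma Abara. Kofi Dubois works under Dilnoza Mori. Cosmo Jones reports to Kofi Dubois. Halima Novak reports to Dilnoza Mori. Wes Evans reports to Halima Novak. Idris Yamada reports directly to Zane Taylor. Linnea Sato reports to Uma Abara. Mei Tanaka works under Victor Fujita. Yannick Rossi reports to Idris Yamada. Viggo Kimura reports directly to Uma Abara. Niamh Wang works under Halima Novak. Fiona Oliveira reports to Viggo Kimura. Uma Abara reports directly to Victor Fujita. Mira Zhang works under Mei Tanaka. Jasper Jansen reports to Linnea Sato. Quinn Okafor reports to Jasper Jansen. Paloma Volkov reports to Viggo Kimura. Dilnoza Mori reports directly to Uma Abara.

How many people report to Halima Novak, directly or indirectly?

2

Halima Novak directly manages Wes Evans, Niamh Wang. Wes Evans has no reports. Niamh Wang has no reports. So Halima Novak's organization is 2 direct reports plus everyone under them: 1 + 1 = 2.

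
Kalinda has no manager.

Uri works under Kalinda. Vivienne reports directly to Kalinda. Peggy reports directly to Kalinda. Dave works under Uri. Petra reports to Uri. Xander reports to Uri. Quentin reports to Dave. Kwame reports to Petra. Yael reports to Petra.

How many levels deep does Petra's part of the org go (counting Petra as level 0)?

1

The longest chain under Petra runs Petra → Yael, which is 1 level below Petra.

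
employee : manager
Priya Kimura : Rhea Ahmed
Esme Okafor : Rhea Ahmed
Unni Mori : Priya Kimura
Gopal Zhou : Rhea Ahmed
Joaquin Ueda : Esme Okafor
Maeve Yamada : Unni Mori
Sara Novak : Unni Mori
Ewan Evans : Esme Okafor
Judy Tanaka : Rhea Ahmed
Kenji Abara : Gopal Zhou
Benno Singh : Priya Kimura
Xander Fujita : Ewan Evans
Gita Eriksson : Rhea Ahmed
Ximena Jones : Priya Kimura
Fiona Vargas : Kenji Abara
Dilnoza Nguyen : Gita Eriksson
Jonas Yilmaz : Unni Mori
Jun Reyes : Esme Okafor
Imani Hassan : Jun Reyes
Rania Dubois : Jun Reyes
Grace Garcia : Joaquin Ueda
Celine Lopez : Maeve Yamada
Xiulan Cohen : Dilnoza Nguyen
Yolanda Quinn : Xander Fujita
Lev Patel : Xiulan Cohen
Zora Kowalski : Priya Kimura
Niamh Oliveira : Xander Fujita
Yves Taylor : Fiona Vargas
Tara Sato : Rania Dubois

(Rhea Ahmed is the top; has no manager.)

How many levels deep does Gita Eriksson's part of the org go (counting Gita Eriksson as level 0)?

The longest chain under Gita Eriksson runs Gita Eriksson → Dilnoza Nguyen → Xiulan Cohen → Lev Patel, which is 3 levels below Gita Eriksson.

3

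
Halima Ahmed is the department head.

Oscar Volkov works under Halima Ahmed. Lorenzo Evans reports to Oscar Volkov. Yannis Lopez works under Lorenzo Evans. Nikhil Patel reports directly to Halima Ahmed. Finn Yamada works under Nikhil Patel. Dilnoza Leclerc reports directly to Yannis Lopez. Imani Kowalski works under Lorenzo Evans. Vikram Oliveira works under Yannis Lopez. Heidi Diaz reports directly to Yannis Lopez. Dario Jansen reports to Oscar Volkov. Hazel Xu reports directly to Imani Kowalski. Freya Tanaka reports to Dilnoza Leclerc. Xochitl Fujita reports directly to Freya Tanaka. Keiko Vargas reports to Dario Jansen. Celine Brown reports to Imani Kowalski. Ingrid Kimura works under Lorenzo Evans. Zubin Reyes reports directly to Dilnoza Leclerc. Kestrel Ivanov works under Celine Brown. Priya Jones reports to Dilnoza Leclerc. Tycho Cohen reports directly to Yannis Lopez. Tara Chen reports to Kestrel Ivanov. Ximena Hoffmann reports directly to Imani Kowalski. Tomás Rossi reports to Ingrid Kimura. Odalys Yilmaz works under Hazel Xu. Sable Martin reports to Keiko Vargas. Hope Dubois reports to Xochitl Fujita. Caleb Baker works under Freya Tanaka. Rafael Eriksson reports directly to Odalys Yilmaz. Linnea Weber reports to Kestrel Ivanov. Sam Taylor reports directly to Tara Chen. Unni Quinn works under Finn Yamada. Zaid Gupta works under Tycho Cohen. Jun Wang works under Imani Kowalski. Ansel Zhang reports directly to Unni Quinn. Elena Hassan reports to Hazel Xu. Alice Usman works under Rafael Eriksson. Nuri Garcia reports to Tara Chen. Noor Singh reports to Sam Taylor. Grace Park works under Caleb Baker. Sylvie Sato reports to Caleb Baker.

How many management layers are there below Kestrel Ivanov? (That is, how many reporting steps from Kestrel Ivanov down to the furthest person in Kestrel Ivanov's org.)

The longest chain under Kestrel Ivanov runs Kestrel Ivanov → Tara Chen → Sam Taylor → Noor Singh, which is 3 levels below Kestrel Ivanov.

3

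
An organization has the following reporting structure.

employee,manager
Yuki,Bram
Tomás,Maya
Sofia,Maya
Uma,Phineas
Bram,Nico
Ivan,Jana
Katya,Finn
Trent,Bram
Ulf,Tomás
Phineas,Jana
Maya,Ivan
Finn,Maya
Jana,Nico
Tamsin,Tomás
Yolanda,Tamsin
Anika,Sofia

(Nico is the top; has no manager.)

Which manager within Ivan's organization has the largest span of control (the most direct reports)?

Direct-report counts within Ivan's organization: Ivan has 1; Maya has 3; Sofia has 1; Finn has 1; Tomás has 2; Tamsin has 1. The largest is 3, held by Maya.

Maya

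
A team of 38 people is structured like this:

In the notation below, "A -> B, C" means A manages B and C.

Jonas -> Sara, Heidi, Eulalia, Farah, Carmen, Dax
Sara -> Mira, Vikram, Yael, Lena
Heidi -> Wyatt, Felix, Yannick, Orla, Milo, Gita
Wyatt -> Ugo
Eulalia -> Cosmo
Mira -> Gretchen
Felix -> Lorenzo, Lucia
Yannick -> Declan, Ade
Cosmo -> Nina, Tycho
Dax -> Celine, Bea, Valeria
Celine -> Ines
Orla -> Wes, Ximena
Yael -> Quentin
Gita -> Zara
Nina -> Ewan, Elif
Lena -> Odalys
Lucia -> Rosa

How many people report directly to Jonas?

6

Jonas directly manages Sara, Heidi, Eulalia, Farah, Carmen, Dax. That is 6 direct reports.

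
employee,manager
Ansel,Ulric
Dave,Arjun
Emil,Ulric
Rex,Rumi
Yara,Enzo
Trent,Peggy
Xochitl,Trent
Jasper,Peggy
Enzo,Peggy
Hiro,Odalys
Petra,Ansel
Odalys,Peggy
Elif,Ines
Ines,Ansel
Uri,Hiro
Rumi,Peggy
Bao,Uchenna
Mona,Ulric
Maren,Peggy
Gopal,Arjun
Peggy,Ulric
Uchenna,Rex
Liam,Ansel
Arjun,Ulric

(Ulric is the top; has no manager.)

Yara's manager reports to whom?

Peggy

Yara reports to Enzo, and Enzo reports to Peggy. So Yara's skip-level manager is Peggy.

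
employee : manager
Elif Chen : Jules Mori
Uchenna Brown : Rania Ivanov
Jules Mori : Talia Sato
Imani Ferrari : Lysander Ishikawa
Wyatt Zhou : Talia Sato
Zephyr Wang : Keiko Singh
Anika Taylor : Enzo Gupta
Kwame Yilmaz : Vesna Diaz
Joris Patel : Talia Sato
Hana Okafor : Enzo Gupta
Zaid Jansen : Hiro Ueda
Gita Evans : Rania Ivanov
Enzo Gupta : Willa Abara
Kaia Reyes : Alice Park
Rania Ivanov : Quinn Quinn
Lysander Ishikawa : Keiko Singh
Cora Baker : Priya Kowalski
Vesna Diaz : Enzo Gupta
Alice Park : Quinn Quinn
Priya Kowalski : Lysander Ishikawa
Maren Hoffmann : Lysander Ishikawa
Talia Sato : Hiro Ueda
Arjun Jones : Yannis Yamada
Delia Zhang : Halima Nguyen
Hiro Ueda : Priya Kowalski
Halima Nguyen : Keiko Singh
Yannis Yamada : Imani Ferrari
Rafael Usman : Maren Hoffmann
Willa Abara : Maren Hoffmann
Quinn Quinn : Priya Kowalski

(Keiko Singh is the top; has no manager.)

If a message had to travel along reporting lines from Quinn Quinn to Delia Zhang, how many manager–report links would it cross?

5

Quinn Quinn is 3 levels below Keiko Singh, and Delia Zhang is 2 levels below Keiko Singh (their lowest common manager). The shortest path runs up from Quinn Quinn to Keiko Singh and back down to Delia Zhang: 3 + 2 = 5 links.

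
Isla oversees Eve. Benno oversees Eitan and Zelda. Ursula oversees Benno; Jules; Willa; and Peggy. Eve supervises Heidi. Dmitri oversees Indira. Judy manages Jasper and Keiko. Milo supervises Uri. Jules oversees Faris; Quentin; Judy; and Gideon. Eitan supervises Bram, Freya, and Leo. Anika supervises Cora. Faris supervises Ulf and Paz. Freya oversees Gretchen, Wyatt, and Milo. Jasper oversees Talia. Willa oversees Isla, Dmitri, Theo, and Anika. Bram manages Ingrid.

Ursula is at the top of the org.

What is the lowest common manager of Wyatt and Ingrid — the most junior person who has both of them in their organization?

Wyatt's chain of managers is Freya, Eitan, Benno, Ursula. Ingrid's chain of managers is Bram, Eitan, Benno, Ursula. The first manager that appears in both chains is Eitan.

Eitan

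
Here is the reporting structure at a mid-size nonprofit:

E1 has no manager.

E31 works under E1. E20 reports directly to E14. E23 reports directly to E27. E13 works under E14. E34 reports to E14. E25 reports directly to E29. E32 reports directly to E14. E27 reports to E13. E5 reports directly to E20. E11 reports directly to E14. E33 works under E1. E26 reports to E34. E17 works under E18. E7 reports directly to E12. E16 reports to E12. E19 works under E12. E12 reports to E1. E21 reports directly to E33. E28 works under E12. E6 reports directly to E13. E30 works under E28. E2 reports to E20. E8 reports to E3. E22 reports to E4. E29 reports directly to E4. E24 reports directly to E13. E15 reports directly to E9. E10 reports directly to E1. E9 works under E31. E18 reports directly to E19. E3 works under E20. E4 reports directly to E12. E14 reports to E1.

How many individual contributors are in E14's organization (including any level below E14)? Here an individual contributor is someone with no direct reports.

9

The people in E14's organization with no one reporting to them are E11, E32, E26, E5, E2, E8, E6, E24, E23. That is 9.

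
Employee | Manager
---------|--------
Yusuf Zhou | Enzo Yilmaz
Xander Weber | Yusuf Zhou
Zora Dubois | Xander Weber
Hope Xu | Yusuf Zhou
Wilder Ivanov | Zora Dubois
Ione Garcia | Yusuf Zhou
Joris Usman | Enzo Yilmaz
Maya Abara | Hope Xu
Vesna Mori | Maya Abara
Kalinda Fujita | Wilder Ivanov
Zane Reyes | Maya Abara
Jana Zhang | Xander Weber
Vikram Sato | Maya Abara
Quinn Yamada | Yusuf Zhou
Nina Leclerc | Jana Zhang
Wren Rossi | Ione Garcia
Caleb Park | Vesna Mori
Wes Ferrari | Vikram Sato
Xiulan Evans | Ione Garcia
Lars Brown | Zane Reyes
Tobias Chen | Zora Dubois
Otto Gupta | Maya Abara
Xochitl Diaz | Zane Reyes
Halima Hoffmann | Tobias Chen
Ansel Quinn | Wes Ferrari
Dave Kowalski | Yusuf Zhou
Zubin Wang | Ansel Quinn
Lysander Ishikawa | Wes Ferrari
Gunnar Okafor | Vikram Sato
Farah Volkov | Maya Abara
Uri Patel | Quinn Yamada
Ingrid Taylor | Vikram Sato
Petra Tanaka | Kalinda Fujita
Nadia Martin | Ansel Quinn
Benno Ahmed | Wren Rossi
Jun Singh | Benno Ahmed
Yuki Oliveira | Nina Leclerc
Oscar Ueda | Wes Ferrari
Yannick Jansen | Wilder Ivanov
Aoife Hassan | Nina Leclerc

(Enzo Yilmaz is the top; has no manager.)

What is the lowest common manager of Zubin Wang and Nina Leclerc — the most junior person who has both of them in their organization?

Yusuf Zhou

Zubin Wang's chain of managers is Ansel Quinn, Wes Ferrari, Vikram Sato, Maya Abara, Hope Xu, Yusuf Zhou, Enzo Yilmaz. Nina Leclerc's chain of managers is Jana Zhang, Xander Weber, Yusuf Zhou, Enzo Yilmaz. The first manager that appears in both chains is Yusuf Zhou.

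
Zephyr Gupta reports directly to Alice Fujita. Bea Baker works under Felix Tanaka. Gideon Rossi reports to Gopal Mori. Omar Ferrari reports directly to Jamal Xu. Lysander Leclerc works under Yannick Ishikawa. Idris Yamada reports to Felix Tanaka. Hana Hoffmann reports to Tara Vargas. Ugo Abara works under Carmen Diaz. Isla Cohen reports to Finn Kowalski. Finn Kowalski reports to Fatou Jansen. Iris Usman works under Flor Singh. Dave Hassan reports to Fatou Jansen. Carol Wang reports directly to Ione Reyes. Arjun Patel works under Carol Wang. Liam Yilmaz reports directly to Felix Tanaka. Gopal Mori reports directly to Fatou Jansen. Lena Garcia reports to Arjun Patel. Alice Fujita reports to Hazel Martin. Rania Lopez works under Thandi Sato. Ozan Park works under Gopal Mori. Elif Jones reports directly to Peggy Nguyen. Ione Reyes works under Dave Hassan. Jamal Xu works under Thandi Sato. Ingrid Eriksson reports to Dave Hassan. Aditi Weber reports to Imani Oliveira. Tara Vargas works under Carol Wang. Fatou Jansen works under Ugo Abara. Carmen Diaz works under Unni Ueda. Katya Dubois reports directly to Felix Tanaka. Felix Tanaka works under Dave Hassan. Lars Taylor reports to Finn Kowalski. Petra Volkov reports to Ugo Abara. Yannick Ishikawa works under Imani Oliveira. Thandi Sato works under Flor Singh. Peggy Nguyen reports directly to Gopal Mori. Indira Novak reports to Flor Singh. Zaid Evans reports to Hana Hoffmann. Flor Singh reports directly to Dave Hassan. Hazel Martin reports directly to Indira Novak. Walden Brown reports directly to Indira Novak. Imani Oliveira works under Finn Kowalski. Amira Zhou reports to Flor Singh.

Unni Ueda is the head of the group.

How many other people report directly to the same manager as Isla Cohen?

Isla Cohen reports to Finn Kowalski. Finn Kowalski's other direct reports are Imani Oliveira, Lars Taylor — 2 peers.

2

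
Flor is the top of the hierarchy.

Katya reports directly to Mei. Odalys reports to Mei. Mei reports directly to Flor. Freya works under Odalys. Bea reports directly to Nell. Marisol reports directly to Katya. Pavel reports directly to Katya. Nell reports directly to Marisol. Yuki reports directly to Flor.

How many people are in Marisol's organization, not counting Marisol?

Marisol directly manages Nell. Under Nell: Bea (1). That's 2 in total.

2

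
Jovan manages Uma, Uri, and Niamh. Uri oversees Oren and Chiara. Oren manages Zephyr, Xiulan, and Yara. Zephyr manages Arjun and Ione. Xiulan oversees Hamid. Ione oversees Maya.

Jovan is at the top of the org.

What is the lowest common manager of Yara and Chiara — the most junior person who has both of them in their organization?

Yara's chain of managers is Oren, Uri, Jovan. Chiara's chain of managers is Uri, Jovan. The first manager that appears in both chains is Uri.

Uri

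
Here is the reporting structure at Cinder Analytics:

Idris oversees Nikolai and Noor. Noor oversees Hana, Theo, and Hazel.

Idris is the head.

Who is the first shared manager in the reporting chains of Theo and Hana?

Theo's chain of managers is Noor, Idris. Hana's chain of managers is Noor, Idris. The first manager that appears in both chains is Noor.

Noor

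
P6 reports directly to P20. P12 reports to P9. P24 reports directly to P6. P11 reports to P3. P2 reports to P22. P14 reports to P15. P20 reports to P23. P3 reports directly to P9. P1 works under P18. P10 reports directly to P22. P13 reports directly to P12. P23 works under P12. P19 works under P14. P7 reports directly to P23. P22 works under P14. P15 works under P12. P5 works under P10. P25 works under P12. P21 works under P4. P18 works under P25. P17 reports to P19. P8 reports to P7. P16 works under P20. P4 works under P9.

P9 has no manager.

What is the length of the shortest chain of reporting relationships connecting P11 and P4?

P11 is 2 levels below P9, and P4 is 1 level below P9 (their lowest common manager). The shortest path runs up from P11 to P9 and back down to P4: 2 + 1 = 3 links.

3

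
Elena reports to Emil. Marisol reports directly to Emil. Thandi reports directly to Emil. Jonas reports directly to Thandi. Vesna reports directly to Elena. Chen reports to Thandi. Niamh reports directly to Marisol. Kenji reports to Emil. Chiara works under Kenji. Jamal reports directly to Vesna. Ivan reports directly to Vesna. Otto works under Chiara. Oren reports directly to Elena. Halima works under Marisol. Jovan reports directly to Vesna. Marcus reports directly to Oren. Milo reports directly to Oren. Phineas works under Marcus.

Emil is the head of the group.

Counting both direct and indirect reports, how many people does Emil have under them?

18

Emil directly manages Elena, Marisol, Thandi, Kenji. Under Elena: Oren, Milo, Marcus, Phineas, Vesna, Jovan, Ivan, Jamal (8). Under Marisol: Halima, Niamh (2). Under Thandi: Chen, Jonas (2). Under Kenji: Chiara, Otto (2). So Emil's organization is 4 direct reports plus everyone under them: 9 + 3 + 3 + 3 = 18.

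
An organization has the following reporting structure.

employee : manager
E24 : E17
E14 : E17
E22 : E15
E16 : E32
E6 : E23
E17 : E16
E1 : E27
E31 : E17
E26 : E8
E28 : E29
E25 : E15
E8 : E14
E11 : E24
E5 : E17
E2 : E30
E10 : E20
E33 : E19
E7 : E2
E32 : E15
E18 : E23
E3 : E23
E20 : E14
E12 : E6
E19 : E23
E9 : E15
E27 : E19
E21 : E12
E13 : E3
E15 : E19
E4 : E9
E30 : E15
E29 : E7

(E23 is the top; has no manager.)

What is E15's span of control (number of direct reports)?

5

E15 directly manages E30, E32, E9, E25, E22. That is 5 direct reports.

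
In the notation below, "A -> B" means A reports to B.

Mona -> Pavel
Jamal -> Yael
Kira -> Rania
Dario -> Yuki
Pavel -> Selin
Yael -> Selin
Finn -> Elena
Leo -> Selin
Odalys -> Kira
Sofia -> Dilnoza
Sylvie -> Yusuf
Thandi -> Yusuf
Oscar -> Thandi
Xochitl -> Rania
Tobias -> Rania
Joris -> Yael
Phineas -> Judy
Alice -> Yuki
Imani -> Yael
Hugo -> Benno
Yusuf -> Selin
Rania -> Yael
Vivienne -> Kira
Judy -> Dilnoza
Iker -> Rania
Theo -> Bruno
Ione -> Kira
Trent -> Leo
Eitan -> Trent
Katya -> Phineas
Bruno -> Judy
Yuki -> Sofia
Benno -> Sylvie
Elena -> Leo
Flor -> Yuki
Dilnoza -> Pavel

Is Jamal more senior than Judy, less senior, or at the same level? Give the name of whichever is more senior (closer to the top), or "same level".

Jamal is 2 levels below Selin; Judy is 3. Jamal is higher.

Jamal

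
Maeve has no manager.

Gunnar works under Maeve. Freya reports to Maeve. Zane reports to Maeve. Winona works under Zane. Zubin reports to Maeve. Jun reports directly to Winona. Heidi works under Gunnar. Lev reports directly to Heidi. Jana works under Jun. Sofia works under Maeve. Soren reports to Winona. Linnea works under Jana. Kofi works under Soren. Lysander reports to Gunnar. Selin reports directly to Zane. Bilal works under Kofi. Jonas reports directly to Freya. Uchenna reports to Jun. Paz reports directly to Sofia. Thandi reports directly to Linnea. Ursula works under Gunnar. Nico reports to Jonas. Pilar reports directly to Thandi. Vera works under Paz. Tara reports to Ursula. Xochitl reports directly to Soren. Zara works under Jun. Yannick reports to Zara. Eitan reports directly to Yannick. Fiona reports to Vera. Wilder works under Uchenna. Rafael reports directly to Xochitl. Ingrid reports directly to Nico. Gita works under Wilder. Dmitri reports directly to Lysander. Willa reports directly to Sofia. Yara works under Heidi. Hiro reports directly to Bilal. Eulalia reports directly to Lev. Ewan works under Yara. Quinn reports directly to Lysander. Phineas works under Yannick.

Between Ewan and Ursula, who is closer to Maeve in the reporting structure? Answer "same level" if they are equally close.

Ursula

Ewan is 4 levels below Maeve; Ursula is 2. Ursula is higher.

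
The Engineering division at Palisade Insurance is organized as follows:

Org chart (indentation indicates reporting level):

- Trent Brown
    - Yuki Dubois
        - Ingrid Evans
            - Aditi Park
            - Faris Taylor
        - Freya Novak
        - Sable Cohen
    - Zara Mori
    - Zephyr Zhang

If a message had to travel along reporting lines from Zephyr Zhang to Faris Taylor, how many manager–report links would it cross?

Zephyr Zhang is 1 level below Trent Brown, and Faris Taylor is 3 levels below Trent Brown (their lowest common manager). The shortest path runs up from Zephyr Zhang to Trent Brown and back down to Faris Taylor: 1 + 3 = 4 links.

4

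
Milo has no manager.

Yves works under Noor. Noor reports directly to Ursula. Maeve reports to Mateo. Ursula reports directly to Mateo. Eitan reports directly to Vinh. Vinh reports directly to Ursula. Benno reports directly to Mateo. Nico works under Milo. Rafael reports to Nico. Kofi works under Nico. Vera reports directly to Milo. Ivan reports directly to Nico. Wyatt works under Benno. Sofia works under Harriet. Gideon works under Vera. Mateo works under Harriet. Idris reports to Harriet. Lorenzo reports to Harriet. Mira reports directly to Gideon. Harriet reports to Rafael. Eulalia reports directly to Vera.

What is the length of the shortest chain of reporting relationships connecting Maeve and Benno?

Maeve is 1 level below Mateo, and Benno is 1 level below Mateo (their lowest common manager). The shortest path runs up from Maeve to Mateo and back down to Benno: 1 + 1 = 2 links.

2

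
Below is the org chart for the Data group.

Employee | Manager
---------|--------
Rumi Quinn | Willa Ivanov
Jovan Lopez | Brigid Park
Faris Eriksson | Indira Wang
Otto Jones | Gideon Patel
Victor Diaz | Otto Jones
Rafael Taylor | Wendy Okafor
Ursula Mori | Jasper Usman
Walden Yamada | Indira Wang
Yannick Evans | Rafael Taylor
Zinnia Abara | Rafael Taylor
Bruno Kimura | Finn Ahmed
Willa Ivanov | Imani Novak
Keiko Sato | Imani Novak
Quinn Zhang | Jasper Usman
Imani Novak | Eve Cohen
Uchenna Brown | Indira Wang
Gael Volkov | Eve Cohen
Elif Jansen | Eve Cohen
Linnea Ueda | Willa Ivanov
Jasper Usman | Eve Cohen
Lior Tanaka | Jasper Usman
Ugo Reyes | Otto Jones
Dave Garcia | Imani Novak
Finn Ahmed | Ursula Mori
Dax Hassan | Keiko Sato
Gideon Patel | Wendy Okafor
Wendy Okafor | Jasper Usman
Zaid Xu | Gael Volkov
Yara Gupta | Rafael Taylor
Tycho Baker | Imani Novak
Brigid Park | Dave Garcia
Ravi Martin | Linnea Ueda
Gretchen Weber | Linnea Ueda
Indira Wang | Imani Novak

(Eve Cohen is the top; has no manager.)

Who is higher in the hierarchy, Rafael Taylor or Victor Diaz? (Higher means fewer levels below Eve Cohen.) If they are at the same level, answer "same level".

Rafael Taylor

Rafael Taylor is 3 levels below Eve Cohen; Victor Diaz is 5. Rafael Taylor is higher.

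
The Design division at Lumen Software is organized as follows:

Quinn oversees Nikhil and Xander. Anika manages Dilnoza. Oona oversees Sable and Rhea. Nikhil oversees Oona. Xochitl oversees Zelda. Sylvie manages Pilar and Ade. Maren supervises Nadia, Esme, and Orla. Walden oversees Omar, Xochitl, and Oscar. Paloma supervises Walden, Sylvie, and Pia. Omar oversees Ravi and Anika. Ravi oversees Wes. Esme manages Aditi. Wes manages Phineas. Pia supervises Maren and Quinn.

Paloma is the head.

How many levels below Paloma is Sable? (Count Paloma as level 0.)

5

Chain from Sable up to Paloma: Sable → Oona → Nikhil → Quinn → Pia → Paloma. That is 5 steps up, so Sable is 5 levels below Paloma.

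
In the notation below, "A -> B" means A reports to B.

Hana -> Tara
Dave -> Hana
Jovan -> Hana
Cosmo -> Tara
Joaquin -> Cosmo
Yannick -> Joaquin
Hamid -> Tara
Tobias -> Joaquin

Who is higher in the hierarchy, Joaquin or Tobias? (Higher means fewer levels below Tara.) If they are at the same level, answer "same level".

Joaquin is 2 levels below Tara; Tobias is 3. Joaquin is higher.

Joaquin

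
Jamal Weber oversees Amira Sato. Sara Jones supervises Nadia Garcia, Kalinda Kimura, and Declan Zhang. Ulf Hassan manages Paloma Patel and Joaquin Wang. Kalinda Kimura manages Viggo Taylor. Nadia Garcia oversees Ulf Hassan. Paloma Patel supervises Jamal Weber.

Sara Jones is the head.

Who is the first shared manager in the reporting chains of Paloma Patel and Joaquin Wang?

Ulf Hassan

Paloma Patel's chain of managers is Ulf Hassan, Nadia Garcia, Sara Jones. Joaquin Wang's chain of managers is Ulf Hassan, Nadia Garcia, Sara Jones. The first manager that appears in both chains is Ulf Hassan.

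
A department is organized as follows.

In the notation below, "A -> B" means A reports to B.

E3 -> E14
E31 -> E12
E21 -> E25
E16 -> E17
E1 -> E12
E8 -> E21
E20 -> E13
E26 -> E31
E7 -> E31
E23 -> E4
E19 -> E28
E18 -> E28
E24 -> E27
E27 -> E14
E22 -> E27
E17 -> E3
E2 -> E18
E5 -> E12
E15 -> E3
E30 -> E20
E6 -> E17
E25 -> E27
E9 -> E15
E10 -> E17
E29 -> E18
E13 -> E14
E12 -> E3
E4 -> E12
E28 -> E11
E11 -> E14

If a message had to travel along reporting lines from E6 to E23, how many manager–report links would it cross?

E6 is 2 levels below E3, and E23 is 3 levels below E3 (their lowest common manager). The shortest path runs up from E6 to E3 and back down to E23: 2 + 3 = 5 links.

5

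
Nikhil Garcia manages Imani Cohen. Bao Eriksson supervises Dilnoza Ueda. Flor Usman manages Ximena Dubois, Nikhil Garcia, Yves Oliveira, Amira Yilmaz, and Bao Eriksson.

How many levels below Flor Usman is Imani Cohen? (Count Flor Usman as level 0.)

2

Chain from Imani Cohen up to Flor Usman: Imani Cohen → Nikhil Garcia → Flor Usman. That is 2 steps up, so Imani Cohen is 2 levels below Flor Usman.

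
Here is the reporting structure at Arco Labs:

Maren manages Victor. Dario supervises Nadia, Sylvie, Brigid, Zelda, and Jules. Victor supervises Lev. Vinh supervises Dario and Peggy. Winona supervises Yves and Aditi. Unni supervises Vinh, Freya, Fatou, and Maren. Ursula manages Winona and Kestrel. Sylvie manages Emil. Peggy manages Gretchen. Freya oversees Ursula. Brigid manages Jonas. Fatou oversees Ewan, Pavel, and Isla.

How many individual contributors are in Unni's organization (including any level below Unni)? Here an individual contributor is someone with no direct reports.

The people in Unni's organization with no one reporting to them are Lev, Isla, Pavel, Ewan, Kestrel, Yves, Aditi, Gretchen, Zelda, Emil, Jules, Nadia, Jonas. That is 13.

13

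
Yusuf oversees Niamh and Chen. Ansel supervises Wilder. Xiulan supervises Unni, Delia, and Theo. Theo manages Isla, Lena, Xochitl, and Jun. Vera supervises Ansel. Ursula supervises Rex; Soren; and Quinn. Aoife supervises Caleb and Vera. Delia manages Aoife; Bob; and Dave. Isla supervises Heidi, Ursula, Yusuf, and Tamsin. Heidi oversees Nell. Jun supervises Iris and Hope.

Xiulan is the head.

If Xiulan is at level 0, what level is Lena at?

2

Chain from Lena up to Xiulan: Lena → Theo → Xiulan. That is 2 steps up, so Lena is 2 levels below Xiulan.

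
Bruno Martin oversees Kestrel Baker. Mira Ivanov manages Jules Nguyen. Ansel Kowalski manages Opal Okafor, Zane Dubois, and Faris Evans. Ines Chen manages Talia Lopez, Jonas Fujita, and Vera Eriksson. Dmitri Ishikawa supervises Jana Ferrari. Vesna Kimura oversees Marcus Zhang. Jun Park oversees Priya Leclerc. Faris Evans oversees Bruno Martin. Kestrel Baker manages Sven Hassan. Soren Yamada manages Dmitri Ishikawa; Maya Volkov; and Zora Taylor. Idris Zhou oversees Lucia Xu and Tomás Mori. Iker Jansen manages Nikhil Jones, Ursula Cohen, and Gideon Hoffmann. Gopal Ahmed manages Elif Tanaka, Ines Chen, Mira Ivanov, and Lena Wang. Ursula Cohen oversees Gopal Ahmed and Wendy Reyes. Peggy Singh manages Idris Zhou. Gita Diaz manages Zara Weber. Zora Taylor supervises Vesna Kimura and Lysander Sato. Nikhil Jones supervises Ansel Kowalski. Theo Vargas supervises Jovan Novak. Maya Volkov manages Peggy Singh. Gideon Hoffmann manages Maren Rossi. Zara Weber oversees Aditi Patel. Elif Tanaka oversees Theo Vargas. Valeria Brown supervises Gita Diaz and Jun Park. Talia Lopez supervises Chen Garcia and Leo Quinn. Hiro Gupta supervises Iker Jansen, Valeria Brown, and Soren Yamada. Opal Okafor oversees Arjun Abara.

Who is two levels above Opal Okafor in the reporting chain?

Nikhil Jones

Opal Okafor reports to Ansel Kowalski, and Ansel Kowalski reports to Nikhil Jones. So Opal Okafor's skip-level manager is Nikhil Jones.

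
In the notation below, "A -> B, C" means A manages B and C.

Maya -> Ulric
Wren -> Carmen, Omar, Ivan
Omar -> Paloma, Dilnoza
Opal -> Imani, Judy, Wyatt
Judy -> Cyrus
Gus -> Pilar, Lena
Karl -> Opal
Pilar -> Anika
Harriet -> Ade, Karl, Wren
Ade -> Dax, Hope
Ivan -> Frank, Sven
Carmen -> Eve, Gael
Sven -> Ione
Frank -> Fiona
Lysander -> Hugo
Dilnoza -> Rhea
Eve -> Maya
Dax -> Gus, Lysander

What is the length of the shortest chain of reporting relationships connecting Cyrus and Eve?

Cyrus is 4 levels below Harriet, and Eve is 3 levels below Harriet (their lowest common manager). The shortest path runs up from Cyrus to Harriet and back down to Eve: 4 + 3 = 7 links.

7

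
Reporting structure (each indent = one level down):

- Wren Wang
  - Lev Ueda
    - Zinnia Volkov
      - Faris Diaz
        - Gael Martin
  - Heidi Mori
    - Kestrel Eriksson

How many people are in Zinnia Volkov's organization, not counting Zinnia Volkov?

Zinnia Volkov directly manages Faris Diaz. Under Faris Diaz: Gael Martin (1). That's 2 in total.

2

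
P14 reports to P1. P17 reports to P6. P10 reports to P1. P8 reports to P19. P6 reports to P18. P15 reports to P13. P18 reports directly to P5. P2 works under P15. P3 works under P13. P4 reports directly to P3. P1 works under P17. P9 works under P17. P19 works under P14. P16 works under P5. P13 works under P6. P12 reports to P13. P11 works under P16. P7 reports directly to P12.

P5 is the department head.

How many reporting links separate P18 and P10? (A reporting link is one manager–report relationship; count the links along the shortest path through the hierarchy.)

P10 is in P18's organization: the chain from P10 up to P18 is P10 → P1 → P17 → P6 → P18, which is 4 links.

4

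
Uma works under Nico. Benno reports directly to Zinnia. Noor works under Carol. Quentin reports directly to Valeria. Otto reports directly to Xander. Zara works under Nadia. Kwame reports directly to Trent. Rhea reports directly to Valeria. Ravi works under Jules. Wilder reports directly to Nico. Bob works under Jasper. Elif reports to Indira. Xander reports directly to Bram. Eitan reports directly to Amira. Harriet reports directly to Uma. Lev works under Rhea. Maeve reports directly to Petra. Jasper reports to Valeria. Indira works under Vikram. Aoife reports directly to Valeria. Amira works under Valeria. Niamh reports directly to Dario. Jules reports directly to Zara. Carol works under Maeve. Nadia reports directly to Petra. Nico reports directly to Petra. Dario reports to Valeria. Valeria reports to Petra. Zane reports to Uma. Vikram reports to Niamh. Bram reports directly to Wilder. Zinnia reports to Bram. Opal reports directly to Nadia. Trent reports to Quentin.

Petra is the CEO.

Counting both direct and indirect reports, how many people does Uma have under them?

2

Uma directly manages Harriet, Zane. Harriet has no reports. Zane has no reports. So Uma's organization is 2 direct reports plus everyone under them: 1 + 1 = 2.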